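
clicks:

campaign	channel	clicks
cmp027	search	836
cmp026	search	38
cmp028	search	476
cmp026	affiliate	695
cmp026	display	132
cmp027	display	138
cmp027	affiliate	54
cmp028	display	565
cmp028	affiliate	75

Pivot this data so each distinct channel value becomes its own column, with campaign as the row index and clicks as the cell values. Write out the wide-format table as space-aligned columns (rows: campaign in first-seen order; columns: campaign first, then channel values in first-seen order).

campaign  search  affiliate  display
cmp027    836     54         138    
cmp026    38      695        132    
cmp028    476     75         565    

Columns: campaign plus the 3 distinct channel values (search, affiliate, display).
For example, row cmp027 column search takes clicks=836 from the long row (cmp027, search).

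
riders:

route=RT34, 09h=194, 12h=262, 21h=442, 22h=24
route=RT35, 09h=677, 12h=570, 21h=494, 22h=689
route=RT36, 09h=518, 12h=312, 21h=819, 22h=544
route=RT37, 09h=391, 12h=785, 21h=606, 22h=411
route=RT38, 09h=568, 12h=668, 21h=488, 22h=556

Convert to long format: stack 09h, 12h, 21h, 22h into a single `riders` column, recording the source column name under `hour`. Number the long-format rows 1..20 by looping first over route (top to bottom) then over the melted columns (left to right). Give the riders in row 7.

20 rows total (5 × 4). Row 7: index ⌊(7-1)/4⌋ = 1 into route → RT35; (7-1) mod 4 = 2 into the melted columns → 21h.
So row 7 is (RT35, 21h, 494); riders = 494.

494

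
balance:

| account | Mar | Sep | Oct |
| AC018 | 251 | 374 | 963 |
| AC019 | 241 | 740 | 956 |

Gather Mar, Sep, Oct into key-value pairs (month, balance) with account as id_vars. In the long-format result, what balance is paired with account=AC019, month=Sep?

740

Unpivoting turns each (account, wide-column) pair into one long row.
The wide cell at row AC019, column Sep holds 740, so the long row (AC019, Sep) has balance=740.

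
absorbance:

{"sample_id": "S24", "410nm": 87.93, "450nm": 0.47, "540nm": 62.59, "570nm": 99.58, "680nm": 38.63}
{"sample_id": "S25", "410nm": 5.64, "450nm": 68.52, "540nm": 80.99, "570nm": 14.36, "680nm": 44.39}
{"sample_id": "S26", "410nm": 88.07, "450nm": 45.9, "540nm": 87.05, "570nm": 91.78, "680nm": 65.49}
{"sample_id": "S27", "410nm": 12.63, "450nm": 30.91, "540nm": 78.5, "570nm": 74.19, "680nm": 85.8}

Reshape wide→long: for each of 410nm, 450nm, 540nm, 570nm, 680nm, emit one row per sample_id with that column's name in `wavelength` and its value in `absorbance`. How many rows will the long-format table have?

4 sample_id values × 5 melted columns = 20 rows.

20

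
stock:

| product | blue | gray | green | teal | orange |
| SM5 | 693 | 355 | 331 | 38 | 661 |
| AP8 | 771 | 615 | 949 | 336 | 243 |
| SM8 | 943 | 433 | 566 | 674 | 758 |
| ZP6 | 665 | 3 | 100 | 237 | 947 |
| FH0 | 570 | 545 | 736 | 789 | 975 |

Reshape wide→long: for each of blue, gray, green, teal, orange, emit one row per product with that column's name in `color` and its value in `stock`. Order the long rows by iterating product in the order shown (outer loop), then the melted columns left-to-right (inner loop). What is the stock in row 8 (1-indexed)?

949

25 rows total (5 × 5). Row 8: index ⌊(8-1)/5⌋ = 1 into product → AP8; (8-1) mod 5 = 2 into the melted columns → green.
So row 8 is (AP8, green, 949); stock = 949.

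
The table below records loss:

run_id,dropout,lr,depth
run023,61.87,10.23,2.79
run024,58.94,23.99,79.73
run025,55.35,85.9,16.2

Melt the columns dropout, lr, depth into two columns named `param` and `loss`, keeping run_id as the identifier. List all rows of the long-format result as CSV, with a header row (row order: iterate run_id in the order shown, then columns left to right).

run_id,param,loss
run023,dropout,61.87
run023,lr,10.23
run023,depth,2.79
run024,dropout,58.94
run024,lr,23.99
run024,depth,79.73
run025,dropout,55.35
run025,lr,85.9
run025,depth,16.2

Each (run_id, column) pair becomes one row: 3 × 3 = 9 rows.
For example, (run023, dropout) → loss=61.87.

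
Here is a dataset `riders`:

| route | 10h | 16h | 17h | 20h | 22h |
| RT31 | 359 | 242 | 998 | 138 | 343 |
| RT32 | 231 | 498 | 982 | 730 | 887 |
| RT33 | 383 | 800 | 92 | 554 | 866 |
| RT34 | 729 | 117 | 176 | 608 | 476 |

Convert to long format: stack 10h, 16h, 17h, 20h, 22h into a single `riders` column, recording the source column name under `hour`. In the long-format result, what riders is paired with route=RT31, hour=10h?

359

Unpivoting turns each (route, wide-column) pair into one long row.
The wide cell at row RT31, column 10h holds 359, so the long row (RT31, 10h) has riders=359.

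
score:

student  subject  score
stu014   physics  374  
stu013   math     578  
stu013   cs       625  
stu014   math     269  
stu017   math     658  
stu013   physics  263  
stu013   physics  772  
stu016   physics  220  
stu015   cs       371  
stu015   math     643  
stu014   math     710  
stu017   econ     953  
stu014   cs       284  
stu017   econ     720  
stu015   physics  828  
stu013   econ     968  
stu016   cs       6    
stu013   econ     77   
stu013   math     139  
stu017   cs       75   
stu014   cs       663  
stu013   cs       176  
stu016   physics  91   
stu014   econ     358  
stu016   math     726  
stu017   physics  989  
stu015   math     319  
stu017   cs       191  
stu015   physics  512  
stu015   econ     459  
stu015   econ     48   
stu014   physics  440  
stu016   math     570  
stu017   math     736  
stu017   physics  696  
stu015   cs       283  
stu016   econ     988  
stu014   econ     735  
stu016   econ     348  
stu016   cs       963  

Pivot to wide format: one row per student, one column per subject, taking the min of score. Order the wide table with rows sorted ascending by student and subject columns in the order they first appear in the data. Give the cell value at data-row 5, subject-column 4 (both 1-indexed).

With rows sorted ascending by student, row 5 is student=stu017. subject columns in first-appearance order: physics, math, cs, econ; column 4 is econ.
Long rows with student=stu017, subject=econ: min(953, 720) = 720.

720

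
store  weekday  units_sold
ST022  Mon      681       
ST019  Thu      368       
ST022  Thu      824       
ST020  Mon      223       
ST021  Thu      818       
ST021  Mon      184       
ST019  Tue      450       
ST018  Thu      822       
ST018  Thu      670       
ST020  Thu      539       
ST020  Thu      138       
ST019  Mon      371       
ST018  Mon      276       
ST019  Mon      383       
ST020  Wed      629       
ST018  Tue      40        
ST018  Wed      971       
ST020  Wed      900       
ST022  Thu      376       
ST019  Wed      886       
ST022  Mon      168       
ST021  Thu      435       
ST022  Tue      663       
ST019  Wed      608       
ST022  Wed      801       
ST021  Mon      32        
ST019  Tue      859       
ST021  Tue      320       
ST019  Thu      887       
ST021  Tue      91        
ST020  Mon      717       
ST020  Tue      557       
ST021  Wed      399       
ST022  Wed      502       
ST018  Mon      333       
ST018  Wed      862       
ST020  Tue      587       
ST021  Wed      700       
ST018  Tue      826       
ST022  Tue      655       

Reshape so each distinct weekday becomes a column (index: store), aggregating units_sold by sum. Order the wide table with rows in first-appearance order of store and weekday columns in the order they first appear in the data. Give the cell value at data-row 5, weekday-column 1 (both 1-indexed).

With rows in first-appearance order of store, row 5 is store=ST018. weekday columns in first-appearance order: Mon, Thu, Tue, Wed; column 1 is Mon.
Long rows with store=ST018, weekday=Mon: 276 + 333 = 609.

609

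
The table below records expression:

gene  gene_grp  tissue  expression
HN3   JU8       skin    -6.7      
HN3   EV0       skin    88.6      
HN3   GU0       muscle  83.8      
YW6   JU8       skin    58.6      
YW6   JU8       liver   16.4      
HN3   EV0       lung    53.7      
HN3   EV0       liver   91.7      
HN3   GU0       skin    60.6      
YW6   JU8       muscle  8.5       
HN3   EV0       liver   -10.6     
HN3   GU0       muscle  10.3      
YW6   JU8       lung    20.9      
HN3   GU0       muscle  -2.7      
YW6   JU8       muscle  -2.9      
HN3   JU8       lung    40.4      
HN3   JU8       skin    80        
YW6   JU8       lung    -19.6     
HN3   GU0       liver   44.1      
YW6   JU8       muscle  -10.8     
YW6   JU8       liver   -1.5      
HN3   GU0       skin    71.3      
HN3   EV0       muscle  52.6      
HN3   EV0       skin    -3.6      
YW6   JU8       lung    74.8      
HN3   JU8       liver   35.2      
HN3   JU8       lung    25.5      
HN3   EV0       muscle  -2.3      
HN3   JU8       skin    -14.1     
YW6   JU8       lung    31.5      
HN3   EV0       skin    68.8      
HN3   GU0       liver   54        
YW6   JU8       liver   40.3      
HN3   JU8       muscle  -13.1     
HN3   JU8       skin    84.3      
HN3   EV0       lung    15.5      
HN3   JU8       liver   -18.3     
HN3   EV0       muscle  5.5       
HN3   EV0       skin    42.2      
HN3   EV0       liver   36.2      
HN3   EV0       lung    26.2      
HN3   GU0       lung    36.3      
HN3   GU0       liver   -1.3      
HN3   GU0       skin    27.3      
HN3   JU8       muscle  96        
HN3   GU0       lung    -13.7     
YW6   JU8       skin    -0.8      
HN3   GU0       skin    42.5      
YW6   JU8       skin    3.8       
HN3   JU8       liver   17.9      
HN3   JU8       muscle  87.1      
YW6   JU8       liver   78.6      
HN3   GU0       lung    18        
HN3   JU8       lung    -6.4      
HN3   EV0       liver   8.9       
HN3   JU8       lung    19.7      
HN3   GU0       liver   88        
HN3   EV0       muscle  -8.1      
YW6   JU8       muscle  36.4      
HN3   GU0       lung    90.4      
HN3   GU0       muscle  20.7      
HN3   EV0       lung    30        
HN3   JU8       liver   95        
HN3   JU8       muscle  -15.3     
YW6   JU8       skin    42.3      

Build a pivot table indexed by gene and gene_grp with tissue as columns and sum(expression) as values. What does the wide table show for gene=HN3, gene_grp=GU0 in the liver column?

Rows with gene=HN3, gene_grp=GU0 and tissue=liver: expression values are 44.1, 54, -1.3, 88.
44.1 + 54 + -1.3 + 88 = 184.8.

184.8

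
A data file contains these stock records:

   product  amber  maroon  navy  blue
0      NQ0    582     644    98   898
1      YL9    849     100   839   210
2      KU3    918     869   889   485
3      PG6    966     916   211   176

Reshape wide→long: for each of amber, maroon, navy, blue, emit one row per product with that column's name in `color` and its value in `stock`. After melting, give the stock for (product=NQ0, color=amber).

582

Unpivoting turns each (product, wide-column) pair into one long row.
The wide cell at row NQ0, column amber holds 582, so the long row (NQ0, amber) has stock=582.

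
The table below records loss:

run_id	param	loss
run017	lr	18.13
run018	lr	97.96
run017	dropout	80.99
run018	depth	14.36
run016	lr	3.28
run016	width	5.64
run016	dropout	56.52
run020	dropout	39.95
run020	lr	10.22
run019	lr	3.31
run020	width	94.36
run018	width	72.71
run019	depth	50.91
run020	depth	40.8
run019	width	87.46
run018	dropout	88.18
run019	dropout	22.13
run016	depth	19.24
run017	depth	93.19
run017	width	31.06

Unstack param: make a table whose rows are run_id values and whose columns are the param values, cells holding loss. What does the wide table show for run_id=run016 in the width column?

Wide layout: rows indexed by run_id, columns are the 4 distinct param values (lr, dropout, depth, width).
Cell (run_id=run016, param=width) draws from the long row where run_id=run016 and param=width, which has loss=5.64.

5.64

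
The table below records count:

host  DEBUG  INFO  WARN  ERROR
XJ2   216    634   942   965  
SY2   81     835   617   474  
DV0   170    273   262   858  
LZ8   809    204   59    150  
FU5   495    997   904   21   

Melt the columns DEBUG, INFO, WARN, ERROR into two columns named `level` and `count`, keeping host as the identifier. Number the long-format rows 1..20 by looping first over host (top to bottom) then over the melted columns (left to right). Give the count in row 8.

20 rows total (5 × 4). Row 8: index ⌊(8-1)/4⌋ = 1 into host → SY2; (8-1) mod 4 = 3 into the melted columns → ERROR.
So row 8 is (SY2, ERROR, 474); count = 474.

474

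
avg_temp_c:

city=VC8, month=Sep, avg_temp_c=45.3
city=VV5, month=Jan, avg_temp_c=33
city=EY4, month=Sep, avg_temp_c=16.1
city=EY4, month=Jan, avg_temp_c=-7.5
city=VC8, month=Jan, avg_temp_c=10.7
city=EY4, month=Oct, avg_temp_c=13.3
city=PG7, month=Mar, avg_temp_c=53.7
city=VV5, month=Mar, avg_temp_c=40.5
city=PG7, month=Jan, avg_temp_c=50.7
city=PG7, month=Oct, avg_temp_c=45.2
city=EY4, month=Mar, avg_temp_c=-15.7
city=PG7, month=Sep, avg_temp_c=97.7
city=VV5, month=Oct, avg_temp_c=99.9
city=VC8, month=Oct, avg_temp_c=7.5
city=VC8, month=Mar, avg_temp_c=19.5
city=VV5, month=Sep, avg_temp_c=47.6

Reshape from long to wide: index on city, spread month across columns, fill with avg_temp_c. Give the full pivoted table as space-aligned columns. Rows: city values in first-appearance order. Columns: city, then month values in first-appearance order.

Columns: city plus the 4 distinct month values (Sep, Jan, Oct, Mar).
For example, row VC8 column Sep takes avg_temp_c=45.3 from the long row (VC8, Sep).

city  Sep   Jan   Oct   Mar  
VC8   45.3  10.7  7.5   19.5 
VV5   47.6  33    99.9  40.5 
EY4   16.1  -7.5  13.3  -15.7
PG7   97.7  50.7  45.2  53.7 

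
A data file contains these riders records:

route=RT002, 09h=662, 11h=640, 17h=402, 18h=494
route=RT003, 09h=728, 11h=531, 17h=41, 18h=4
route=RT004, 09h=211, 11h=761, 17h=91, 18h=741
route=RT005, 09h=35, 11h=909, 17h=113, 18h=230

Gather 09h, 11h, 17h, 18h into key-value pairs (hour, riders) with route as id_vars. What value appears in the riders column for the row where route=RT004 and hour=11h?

761

Unpivoting turns each (route, wide-column) pair into one long row.
The wide cell at row RT004, column 11h holds 761, so the long row (RT004, 11h) has riders=761.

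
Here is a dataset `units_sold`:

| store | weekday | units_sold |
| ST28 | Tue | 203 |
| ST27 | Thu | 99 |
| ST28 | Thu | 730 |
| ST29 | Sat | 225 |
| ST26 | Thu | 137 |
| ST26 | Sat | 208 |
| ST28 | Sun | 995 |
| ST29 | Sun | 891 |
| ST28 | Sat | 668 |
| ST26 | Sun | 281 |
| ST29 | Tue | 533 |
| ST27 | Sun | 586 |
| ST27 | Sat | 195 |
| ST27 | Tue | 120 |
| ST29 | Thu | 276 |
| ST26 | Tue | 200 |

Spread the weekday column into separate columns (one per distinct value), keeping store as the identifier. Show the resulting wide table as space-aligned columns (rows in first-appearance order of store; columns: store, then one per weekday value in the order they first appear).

store  Tue  Thu  Sat  Sun
ST28   203  730  668  995
ST27   120  99   195  586
ST29   533  276  225  891
ST26   200  137  208  281

Columns: store plus the 4 distinct weekday values (Tue, Thu, Sat, Sun).
For example, row ST28 column Tue takes units_sold=203 from the long row (ST28, Tue).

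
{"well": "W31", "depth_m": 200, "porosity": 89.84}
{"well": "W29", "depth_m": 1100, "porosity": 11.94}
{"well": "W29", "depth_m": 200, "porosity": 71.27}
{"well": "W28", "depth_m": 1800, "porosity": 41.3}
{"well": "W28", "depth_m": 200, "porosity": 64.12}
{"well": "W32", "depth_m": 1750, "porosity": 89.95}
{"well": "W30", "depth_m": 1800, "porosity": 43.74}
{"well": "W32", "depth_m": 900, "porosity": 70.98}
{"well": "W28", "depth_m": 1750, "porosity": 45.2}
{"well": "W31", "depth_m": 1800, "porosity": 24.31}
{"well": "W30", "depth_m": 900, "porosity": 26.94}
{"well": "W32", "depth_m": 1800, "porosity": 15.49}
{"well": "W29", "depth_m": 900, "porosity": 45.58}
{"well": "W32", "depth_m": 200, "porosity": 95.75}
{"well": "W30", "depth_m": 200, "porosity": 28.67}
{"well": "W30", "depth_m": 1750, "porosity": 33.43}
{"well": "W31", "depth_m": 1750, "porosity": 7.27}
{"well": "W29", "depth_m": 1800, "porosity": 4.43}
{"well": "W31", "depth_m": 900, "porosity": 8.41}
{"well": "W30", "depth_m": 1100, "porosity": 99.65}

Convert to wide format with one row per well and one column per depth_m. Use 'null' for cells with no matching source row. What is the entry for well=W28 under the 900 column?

No long-format row has well=W28 and depth_m=900, so the cell is null.

null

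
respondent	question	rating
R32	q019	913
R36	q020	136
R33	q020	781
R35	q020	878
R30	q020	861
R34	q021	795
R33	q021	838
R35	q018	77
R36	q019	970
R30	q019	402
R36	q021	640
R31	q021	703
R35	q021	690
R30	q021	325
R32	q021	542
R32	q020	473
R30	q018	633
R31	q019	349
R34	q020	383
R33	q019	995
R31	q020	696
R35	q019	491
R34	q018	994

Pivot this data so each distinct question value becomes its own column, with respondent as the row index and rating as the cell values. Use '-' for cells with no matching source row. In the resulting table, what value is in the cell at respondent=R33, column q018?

-

No long-format row has respondent=R33 and question=q018, so the cell is -.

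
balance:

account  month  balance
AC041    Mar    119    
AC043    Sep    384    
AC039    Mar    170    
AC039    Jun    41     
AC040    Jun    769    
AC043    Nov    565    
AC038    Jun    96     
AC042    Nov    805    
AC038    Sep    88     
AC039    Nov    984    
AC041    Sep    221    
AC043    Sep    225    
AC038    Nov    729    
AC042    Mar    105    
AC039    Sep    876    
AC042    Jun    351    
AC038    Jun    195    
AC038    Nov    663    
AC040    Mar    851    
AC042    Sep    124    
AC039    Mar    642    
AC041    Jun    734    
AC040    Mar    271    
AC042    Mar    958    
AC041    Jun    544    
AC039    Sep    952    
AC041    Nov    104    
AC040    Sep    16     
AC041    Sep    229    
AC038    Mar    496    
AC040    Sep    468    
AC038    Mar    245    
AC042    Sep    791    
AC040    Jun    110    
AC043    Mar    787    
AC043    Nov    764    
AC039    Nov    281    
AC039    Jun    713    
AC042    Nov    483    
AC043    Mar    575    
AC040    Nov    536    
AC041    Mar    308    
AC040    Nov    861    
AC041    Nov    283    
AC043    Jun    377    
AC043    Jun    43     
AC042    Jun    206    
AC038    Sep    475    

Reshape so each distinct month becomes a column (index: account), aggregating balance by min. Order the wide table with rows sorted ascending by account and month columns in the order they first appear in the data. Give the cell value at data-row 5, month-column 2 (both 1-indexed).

124

With rows sorted ascending by account, row 5 is account=AC042. month columns in first-appearance order: Mar, Sep, Jun, Nov; column 2 is Sep.
Long rows with account=AC042, month=Sep: min(124, 791) = 124.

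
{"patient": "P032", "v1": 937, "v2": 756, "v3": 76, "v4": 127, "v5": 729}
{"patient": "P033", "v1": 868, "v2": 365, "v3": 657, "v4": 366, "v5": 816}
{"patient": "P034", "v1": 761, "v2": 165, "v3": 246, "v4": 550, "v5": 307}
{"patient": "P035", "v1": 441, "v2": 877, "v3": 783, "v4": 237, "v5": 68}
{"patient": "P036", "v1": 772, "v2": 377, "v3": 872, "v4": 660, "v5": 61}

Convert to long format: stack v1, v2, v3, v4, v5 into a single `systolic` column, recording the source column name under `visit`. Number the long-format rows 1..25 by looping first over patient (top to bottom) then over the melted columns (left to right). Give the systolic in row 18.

783

25 rows total (5 × 5). Row 18: index ⌊(18-1)/5⌋ = 3 into patient → P035; (18-1) mod 5 = 2 into the melted columns → v3.
So row 18 is (P035, v3, 783); systolic = 783.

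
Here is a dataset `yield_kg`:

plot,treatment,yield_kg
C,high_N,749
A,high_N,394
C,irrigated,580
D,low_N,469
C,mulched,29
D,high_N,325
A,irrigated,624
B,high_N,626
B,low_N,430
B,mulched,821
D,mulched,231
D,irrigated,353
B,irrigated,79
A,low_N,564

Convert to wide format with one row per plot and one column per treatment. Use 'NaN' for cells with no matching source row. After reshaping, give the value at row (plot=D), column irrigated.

The long row with plot=D, treatment=irrigated has yield_kg=353.

353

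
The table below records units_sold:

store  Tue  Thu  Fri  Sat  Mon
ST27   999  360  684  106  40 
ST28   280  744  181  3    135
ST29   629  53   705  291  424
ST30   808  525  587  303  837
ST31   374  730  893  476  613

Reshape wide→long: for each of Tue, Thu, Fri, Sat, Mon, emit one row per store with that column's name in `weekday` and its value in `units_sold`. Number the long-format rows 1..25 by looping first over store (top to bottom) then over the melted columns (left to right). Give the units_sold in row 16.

25 rows total (5 × 5). Row 16: index ⌊(16-1)/5⌋ = 3 into store → ST30; (16-1) mod 5 = 0 into the melted columns → Tue.
So row 16 is (ST30, Tue, 808); units_sold = 808.

808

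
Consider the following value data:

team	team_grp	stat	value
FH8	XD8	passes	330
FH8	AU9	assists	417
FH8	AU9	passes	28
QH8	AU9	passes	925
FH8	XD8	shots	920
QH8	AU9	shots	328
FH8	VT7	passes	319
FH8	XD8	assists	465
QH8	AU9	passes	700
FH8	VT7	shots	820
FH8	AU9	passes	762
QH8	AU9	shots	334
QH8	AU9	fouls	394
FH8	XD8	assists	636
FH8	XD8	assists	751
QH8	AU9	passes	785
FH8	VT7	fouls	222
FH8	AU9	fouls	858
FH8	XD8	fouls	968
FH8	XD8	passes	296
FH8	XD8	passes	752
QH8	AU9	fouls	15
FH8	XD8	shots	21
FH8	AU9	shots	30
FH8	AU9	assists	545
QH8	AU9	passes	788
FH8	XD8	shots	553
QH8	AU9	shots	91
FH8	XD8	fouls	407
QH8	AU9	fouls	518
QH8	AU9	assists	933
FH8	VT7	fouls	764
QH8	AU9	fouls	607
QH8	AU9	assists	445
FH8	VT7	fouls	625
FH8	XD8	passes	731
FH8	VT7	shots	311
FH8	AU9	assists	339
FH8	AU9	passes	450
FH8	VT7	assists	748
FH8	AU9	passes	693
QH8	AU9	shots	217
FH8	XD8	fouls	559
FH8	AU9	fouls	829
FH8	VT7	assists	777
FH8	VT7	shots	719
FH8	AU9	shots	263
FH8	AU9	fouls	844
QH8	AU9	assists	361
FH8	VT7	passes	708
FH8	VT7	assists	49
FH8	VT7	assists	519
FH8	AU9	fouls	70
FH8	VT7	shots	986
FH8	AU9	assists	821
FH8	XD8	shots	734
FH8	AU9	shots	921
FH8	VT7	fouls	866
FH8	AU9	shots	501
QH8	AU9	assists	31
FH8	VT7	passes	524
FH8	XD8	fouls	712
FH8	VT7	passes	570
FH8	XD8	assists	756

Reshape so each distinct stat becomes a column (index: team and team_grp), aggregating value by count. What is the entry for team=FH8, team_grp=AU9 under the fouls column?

4

Rows with team=FH8, team_grp=AU9 and stat=fouls: value values are 858, 829, 844, 70.
4 rows match — count = 4.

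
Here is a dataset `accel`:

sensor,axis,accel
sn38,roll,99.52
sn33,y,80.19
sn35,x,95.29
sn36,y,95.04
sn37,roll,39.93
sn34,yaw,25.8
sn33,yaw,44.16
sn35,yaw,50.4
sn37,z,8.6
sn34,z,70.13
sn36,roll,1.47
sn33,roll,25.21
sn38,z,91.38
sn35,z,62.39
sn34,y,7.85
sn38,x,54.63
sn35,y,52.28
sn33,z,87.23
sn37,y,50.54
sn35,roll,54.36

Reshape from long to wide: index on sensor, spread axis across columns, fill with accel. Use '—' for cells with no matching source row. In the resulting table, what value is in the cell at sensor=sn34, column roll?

—

No long-format row has sensor=sn34 and axis=roll, so the cell is —.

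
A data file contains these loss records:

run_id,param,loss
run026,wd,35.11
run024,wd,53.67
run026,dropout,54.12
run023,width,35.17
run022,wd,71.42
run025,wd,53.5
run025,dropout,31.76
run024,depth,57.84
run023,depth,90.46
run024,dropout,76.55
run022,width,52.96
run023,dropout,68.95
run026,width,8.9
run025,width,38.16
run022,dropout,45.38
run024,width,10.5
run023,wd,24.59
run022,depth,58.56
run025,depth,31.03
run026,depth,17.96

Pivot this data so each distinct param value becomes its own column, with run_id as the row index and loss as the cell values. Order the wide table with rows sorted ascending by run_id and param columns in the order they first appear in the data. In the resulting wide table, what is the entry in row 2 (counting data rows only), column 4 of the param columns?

With rows sorted ascending by run_id, row 2 is run_id=run023. param columns in first-appearance order: wd, dropout, width, depth; column 4 is depth.
Long rows with run_id=run023, param=depth: loss = 90.46.

90.46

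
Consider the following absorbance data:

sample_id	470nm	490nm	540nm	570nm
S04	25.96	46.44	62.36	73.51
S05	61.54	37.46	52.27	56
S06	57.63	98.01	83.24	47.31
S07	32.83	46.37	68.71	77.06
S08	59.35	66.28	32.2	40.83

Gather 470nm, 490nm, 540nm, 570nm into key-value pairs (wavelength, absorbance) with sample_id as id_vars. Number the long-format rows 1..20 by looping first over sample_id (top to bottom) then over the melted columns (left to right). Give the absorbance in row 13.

32.83

20 rows total (5 × 4). Row 13: index ⌊(13-1)/4⌋ = 3 into sample_id → S07; (13-1) mod 4 = 0 into the melted columns → 470nm.
So row 13 is (S07, 470nm, 32.83); absorbance = 32.83.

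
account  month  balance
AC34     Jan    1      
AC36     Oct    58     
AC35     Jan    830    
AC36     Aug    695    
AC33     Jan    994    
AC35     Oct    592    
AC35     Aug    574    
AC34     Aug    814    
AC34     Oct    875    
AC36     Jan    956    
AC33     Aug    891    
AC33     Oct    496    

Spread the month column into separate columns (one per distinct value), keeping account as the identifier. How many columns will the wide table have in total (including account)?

4

1 column for account plus 3 distinct month values → 4 columns.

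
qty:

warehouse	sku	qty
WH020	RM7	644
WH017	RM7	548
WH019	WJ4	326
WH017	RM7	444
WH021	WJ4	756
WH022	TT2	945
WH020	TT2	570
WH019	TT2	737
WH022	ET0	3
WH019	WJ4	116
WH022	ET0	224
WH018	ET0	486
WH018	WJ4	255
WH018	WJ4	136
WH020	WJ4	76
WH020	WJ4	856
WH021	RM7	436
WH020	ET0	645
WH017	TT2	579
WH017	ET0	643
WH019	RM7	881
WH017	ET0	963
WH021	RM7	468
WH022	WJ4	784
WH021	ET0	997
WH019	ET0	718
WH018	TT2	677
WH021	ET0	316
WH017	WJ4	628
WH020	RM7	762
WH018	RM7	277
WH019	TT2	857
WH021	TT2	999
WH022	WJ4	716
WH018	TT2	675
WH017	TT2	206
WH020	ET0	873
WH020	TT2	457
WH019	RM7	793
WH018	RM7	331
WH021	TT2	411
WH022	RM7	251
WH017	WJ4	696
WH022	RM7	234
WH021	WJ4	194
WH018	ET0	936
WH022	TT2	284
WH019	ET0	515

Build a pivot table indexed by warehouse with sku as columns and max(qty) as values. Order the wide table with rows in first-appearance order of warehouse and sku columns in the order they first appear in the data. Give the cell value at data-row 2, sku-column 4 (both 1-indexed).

963

With rows in first-appearance order of warehouse, row 2 is warehouse=WH017. sku columns in first-appearance order: RM7, WJ4, TT2, ET0; column 4 is ET0.
Long rows with warehouse=WH017, sku=ET0: max(643, 963) = 963.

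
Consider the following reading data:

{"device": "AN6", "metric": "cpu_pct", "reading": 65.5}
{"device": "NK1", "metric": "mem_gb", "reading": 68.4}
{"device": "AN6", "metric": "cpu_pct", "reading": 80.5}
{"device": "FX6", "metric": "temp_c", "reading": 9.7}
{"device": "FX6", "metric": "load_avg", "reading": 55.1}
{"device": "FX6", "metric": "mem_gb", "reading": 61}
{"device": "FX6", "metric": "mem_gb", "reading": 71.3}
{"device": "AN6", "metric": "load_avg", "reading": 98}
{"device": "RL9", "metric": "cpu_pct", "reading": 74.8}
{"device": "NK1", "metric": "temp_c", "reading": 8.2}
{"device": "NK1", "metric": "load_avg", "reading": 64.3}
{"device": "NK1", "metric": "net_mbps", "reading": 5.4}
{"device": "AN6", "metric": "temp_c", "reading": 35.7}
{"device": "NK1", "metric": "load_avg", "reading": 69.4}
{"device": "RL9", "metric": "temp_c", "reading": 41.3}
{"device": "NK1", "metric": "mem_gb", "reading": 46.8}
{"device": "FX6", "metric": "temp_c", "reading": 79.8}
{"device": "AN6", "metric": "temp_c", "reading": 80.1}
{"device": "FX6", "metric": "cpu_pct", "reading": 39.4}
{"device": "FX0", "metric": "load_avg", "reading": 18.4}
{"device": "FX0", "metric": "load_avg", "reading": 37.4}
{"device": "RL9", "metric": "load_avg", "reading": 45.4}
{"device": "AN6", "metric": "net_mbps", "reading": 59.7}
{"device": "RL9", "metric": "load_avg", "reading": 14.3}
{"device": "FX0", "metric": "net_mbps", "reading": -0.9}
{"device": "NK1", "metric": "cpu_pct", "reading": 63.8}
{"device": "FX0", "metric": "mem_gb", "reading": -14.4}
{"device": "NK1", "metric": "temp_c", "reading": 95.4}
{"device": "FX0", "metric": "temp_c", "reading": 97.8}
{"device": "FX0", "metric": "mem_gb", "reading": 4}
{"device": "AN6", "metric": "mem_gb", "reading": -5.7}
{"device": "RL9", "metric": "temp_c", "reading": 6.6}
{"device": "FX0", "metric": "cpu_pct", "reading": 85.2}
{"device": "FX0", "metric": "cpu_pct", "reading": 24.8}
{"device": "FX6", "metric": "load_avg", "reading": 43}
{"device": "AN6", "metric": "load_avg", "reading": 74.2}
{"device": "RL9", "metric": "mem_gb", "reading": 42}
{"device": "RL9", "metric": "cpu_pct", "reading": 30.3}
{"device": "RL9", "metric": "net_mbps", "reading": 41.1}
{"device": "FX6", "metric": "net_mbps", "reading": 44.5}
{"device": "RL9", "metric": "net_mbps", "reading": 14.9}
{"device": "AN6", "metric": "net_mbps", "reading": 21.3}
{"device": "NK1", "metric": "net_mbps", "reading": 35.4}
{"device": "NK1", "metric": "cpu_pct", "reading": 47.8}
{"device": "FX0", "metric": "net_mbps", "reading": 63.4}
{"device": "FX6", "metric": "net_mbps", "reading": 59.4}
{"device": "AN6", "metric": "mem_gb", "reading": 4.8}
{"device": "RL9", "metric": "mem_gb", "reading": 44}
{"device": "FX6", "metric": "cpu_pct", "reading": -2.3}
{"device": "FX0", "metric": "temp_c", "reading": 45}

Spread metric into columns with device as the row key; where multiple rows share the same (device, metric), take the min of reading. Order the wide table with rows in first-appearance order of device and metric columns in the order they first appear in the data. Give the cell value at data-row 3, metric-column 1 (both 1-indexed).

-2.3

With rows in first-appearance order of device, row 3 is device=FX6. metric columns in first-appearance order: cpu_pct, mem_gb, temp_c, load_avg, net_mbps; column 1 is cpu_pct.
Long rows with device=FX6, metric=cpu_pct: min(39.4, -2.3) = -2.3.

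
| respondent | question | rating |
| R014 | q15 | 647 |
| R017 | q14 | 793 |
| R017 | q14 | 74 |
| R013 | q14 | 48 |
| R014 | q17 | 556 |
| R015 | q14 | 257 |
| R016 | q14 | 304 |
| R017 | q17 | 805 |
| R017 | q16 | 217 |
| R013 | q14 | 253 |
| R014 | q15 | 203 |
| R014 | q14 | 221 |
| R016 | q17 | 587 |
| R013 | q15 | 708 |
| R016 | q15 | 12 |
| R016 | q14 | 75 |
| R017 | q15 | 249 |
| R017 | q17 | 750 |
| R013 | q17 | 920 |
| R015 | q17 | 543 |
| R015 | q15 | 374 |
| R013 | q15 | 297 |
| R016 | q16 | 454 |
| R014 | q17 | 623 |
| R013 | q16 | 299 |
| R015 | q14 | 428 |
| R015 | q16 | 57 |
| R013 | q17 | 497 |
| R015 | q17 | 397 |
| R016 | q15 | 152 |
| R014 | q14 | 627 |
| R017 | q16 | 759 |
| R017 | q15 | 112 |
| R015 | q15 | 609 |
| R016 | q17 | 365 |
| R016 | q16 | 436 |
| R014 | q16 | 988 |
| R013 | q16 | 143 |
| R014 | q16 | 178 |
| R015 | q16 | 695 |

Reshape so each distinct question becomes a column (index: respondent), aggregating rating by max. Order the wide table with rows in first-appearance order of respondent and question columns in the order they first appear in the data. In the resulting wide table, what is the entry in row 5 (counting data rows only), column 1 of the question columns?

With rows in first-appearance order of respondent, row 5 is respondent=R016. question columns in first-appearance order: q15, q14, q17, q16; column 1 is q15.
Long rows with respondent=R016, question=q15: max(12, 152) = 152.

152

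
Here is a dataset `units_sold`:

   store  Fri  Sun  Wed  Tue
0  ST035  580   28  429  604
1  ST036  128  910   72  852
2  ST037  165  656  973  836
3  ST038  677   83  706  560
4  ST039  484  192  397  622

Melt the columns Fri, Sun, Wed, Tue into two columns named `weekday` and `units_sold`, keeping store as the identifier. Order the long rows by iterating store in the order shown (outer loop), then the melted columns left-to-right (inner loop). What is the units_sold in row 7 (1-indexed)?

72

20 rows total (5 × 4). Row 7: index ⌊(7-1)/4⌋ = 1 into store → ST036; (7-1) mod 4 = 2 into the melted columns → Wed.
So row 7 is (ST036, Wed, 72); units_sold = 72.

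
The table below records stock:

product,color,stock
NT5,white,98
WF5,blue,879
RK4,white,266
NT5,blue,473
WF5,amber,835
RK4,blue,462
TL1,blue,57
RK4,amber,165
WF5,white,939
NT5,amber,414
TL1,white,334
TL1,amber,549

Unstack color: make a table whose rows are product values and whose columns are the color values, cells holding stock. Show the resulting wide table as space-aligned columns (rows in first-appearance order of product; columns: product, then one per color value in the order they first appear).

product  white  blue  amber
NT5      98     473   414  
WF5      939    879   835  
RK4      266    462   165  
TL1      334    57    549  

Columns: product plus the 3 distinct color values (white, blue, amber).
For example, row NT5 column white takes stock=98 from the long row (NT5, white).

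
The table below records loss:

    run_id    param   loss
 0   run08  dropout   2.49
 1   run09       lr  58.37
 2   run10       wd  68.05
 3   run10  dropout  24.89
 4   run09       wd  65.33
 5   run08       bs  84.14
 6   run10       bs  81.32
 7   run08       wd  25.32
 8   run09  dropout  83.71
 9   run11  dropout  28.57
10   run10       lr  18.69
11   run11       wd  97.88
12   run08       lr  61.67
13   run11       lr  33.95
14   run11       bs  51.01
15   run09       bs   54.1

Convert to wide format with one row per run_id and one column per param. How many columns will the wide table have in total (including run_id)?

1 column for run_id plus 4 distinct param values → 5 columns.

5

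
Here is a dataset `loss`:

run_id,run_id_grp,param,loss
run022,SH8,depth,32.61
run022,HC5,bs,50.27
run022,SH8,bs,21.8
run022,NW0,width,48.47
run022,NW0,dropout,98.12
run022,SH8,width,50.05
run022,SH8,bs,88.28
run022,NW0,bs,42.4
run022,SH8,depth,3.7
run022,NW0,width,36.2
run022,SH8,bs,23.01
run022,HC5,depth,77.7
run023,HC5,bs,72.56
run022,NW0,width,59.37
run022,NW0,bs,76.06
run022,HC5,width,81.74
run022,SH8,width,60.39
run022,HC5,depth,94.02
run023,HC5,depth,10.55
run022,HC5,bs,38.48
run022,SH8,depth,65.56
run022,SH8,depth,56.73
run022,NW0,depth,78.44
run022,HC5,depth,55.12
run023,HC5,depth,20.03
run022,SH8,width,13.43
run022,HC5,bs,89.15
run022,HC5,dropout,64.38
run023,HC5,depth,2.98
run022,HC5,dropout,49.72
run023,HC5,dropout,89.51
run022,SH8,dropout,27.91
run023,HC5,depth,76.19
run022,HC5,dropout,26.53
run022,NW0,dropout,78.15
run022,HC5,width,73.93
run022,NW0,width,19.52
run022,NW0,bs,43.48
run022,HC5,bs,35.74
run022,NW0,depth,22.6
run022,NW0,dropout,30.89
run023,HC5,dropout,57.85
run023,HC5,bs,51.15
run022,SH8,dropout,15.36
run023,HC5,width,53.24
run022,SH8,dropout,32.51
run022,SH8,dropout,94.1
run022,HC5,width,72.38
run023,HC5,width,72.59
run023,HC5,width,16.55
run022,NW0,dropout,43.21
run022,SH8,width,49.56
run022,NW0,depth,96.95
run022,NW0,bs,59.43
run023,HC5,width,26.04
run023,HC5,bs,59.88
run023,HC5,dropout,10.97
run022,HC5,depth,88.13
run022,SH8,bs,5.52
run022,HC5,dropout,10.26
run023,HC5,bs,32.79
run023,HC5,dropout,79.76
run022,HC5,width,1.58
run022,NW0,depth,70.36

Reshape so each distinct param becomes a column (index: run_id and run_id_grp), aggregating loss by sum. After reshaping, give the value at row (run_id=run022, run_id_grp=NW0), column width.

Rows with run_id=run022, run_id_grp=NW0 and param=width: loss values are 48.47, 36.2, 59.37, 19.52.
48.47 + 36.2 + 59.37 + 19.52 = 163.56.

163.56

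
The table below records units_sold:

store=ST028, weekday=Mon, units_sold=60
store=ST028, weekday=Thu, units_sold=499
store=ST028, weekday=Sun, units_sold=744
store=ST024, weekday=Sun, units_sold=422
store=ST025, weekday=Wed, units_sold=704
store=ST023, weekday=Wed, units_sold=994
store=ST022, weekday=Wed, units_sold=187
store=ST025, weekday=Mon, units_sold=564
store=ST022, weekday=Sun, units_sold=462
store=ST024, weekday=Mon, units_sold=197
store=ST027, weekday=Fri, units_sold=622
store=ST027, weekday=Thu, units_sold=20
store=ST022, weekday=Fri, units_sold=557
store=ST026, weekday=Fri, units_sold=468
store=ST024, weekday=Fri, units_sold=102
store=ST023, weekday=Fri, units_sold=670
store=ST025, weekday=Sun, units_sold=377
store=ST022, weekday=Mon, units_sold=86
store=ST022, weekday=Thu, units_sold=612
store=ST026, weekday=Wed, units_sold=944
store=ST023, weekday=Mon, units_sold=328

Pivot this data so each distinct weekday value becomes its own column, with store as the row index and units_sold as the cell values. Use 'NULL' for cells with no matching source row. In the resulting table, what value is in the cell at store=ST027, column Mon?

NULL

No long-format row has store=ST027 and weekday=Mon, so the cell is NULL.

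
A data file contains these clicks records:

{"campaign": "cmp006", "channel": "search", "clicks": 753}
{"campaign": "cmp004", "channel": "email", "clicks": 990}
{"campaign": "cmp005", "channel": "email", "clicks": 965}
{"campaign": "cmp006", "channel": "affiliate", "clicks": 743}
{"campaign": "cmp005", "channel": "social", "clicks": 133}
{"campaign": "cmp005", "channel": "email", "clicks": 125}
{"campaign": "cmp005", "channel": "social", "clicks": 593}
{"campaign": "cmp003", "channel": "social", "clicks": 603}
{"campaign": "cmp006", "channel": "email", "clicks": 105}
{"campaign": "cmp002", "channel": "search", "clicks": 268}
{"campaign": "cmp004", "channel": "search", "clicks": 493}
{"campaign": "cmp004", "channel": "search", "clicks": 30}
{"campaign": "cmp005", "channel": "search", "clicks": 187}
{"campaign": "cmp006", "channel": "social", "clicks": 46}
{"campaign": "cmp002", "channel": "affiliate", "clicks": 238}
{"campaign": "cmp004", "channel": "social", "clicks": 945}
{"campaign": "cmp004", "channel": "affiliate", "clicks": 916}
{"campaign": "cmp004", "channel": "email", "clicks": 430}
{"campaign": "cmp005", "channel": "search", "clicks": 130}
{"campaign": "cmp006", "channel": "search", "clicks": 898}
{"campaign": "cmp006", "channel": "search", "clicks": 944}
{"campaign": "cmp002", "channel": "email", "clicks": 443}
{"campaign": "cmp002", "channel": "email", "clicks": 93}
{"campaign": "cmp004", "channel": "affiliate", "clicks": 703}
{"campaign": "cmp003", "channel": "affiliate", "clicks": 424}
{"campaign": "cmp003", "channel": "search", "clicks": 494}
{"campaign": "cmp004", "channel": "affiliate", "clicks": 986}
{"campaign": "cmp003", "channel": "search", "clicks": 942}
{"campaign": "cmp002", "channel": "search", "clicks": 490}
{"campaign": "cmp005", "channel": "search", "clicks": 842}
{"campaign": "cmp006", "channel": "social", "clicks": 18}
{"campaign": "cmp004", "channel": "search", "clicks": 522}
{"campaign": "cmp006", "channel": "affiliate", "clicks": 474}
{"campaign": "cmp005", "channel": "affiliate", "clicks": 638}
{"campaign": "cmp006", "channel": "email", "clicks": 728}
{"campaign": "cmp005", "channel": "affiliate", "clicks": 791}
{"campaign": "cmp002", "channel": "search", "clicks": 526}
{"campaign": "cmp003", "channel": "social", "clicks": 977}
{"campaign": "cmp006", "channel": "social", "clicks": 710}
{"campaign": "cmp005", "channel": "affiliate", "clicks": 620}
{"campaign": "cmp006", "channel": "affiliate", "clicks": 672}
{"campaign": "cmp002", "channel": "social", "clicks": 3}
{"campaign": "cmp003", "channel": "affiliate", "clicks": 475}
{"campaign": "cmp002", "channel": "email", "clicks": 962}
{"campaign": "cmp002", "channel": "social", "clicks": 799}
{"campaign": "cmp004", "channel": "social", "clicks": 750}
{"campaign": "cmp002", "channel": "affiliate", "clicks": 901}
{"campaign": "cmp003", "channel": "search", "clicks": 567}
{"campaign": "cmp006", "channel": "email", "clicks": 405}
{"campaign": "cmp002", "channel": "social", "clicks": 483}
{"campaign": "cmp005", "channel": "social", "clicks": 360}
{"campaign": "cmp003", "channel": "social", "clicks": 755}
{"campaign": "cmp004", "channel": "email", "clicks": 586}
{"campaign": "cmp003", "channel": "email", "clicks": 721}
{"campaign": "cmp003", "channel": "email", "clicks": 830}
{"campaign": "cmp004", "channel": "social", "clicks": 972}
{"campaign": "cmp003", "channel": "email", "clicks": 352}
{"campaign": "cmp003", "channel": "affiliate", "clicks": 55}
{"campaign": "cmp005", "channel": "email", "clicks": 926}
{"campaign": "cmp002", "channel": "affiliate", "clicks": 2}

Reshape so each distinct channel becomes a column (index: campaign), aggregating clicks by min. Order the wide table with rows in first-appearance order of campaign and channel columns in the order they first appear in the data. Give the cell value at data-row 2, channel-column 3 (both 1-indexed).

703

With rows in first-appearance order of campaign, row 2 is campaign=cmp004. channel columns in first-appearance order: search, email, affiliate, social; column 3 is affiliate.
Long rows with campaign=cmp004, channel=affiliate: min(916, 703, 986) = 703.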